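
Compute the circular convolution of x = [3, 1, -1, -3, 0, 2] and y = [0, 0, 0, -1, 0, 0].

(x ⊛ y)[n] = Σ(m=0 to 5) x[m] · y[(n-m) mod 6]

Computing each output sample:
(x ⊛ y)[0] = 3
(x ⊛ y)[1] = 0
(x ⊛ y)[2] = -2
(x ⊛ y)[3] = -3
(x ⊛ y)[4] = -1
(x ⊛ y)[5] = 1

x ⊛ y = [3, 0, -2, -3, -1, 1]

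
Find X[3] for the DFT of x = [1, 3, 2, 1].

X[3] = Σ(n=0 to 3) x[n] · ω_4^(3n) where ω_4 = e^(-2πi/4)
= (1)·ω_4^0 + (3)·ω_4^3 + (2)·ω_4^6 + (1)·ω_4^9

X[3] = -1+2i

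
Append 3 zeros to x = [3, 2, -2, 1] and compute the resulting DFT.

Original 4-point DFT: [4, 5-1i, -2, 5+1i]
Zero-padded 7-point DFT provides frequency interpolation.

DFT_7([x, 0, ...]) = [4, 3.7911-0.0477i, 4.9804-2.0358i, -0.2714-3.4064i, -0.2714+3.4064i, 4.9804+2.0358i, 3.7911+0.0477i]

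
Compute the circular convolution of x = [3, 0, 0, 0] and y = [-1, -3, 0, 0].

(x ⊛ y)[n] = Σ(m=0 to 3) x[m] · y[(n-m) mod 4]

Computing each output sample:
(x ⊛ y)[0] = -3
(x ⊛ y)[1] = -9
(x ⊛ y)[2] = 0
(x ⊛ y)[3] = 0

x ⊛ y = [-3, -9, 0, 0]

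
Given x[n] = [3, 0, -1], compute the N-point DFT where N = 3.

X[k] = Σ(n=0 to 2) x[n] · ω_3^(nk)
where ω_3 = e^(-2πi/3)

Computing each X[k]:
X[0] = 2
X[1] = 3.5000-0.8660i
X[2] = 3.5000+0.8660i

X = [2, 3.5000-0.8660i, 3.5000+0.8660i]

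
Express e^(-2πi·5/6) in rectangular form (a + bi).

ω_6^5 = e^(-2πi·5/6)
= cos(-2π·5/6) + i·sin(-2π·5/6)
= cos(-10π/6) + i·sin(-10π/6)

ω_6^5 = cos(-10π/6) + i·sin(-10π/6) = 0.5000+0.8660i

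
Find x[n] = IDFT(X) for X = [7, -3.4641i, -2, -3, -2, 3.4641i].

x[n] = (1/6) Σ(k=0 to 5) X[k] · e^(2πikn/6)

Computing each x[n]:
x[0] = 0
x[1] = 3
x[2] = 2
x[3] = 1
x[4] = 0
x[5] = 1

x = [0, 3, 2, 1, 0, 1]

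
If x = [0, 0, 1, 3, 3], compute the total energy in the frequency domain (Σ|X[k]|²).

Parseval: Σ|x[n]|² = (1/N)Σ|X[k]|², so Σ|X[k]|² = N·Σ|x[n]|² = 5·19.0000

Σ|X[k]|² = N·Σ|x[n]|² = 5·19.0000 = 95.0000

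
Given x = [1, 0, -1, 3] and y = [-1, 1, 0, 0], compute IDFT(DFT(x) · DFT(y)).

(x ⊛ y)[n] = Σ(m=0 to 3) x[m] · y[(n-m) mod 4]

Computing each output sample:
(x ⊛ y)[0] = 2
(x ⊛ y)[1] = 1
(x ⊛ y)[2] = 1
(x ⊛ y)[3] = -4

x ⊛ y = [2, 1, 1, -4]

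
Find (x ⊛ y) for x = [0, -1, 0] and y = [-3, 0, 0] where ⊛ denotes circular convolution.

(x ⊛ y)[n] = Σ(m=0 to 2) x[m] · y[(n-m) mod 3]

Computing each output sample:
(x ⊛ y)[0] = 0
(x ⊛ y)[1] = 3
(x ⊛ y)[2] = 0

x ⊛ y = [0, 3, 0]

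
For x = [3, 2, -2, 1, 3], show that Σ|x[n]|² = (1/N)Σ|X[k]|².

Time domain:
Σ|x[n]|² = |3|² + |2|² + |-2|² + |1|² + |3|² = 27.0000

Frequency domain:
(1/5)Σ|X[k]|² = (1/5)(|7|² + |5.3541+2.7144i|² + |-1.3541-2.2654i|² + |-1.3541+2.2654i|² + |5.3541-2.7144i|²) = (1/5)·135.0000 = 27.0000

Both sides agree, confirming Parseval's theorem.

Σ|x[n]|² = (1/N)Σ|X[k]|² = 27.0000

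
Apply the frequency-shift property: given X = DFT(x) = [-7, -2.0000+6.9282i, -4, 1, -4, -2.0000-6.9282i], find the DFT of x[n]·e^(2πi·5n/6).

Modulation property: DFT(ω_6^(-5n)·x[n]) = X[(k-5) mod 6], so circularly shift X by 5 positions.

X[k-5] = [-2.0000+6.9282i, -4, 1, -4, -2.0000-6.9282i, -7]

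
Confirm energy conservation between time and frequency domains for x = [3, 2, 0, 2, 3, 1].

Time domain:
Σ|x[n]|² = |3|² + |2|² + |0|² + |2|² + |3|² + |1|² = 27.0000

Frequency domain:
(1/6)Σ|X[k]|² = (1/6)(|11|² + |1.0000+1.7321i|² + |2.0000-3.4641i|² + |1|² + |2.0000+3.4641i|² + |1.0000-1.7321i|²) = (1/6)·162.0000 = 27.0000

Both sides agree, confirming Parseval's theorem.

Σ|x[n]|² = (1/N)Σ|X[k]|² = 27.0000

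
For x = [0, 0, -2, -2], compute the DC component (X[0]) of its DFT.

X[0] = Σ(n=0 to 3) x[n] · ω_4^0 = Σ x[n]
= (0) + (0) + (-2) + (-2)

X[0] = -4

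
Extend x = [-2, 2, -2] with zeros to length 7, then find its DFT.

Original 3-point DFT: [-2, -2.0000-3.4641i, -2.0000+3.4641i]
Zero-padded 7-point DFT provides frequency interpolation.

DFT_7([x, 0, ...]) = [-2, -0.3080+0.3862i, -0.6431-2.8176i, -5.0489-2.4314i, -5.0489+2.4314i, -0.6431+2.8176i, -0.3080-0.3862i]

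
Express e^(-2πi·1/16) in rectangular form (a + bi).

ω_16^1 = e^(-2πi·1/16)
= cos(-2π·1/16) + i·sin(-2π·1/16)
= cos(-2π/16) + i·sin(-2π/16)

ω_16^1 = cos(-2π/16) + i·sin(-2π/16) = 0.9239-0.3827i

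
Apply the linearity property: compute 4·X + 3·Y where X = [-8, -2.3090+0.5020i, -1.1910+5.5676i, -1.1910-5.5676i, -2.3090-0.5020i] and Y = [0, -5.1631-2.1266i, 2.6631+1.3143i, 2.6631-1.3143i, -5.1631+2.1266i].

By linearity: DFT(4x + 3y) = 4·DFT(x) + 3·DFT(y)
= 4·[-8, -2.3090+0.5020i, -1.1910+5.5676i, -1.1910-5.5676i, -2.3090-0.5020i] + 3·[0, -5.1631-2.1266i, 2.6631+1.3143i, 2.6631-1.3143i, -5.1631+2.1266i]

Computing element-wise:
Z[0] = 4·(-8) + 3·(0) = -32
Z[1] = 4·(-2.3090+0.5020i) + 3·(-5.1631-2.1266i) = -24.7253-4.3718i
Z[2] = 4·(-1.1910+5.5676i) + 3·(2.6631+1.3143i) = 3.2253+26.2133i
Z[3] = 4·(-1.1910-5.5676i) + 3·(2.6631-1.3143i) = 3.2253-26.2133i
Z[4] = 4·(-2.3090-0.5020i) + 3·(-5.1631+2.1266i) = -24.7253+4.3718i

DFT(4x + 3y) = 4·X + 3·Y = [-32, -24.7253-4.3718i, 3.2253+26.2133i, 3.2253-26.2133i, -24.7253+4.3718i]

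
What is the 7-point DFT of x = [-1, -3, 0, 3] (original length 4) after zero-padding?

Original 4-point DFT: [-1, -1+6i, -1, -1-6i]
Zero-padded 7-point DFT provides frequency interpolation.

DFT_7([x, 0, ...]) = [-1, -5.5734+1.0438i, 1.5380+5.2703i, 1.0353-1.6231i, 1.0353+1.6231i, 1.5380-5.2703i, -5.5734-1.0438i]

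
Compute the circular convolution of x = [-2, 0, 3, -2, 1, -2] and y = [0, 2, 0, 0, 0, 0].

(x ⊛ y)[n] = Σ(m=0 to 5) x[m] · y[(n-m) mod 6]

Computing each output sample:
(x ⊛ y)[0] = -4
(x ⊛ y)[1] = -4
(x ⊛ y)[2] = 0
(x ⊛ y)[3] = 6
(x ⊛ y)[4] = -4
(x ⊛ y)[5] = 2

x ⊛ y = [-4, -4, 0, 6, -4, 2]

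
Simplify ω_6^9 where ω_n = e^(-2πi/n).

Since ω_6^6 = 1, powers reduce modulo 6.
9 mod 6 = 3
So ω_6^9 = ω_6^3 = e^(-2πi·3/6)

ω_6^9 = ω_6^3 = -1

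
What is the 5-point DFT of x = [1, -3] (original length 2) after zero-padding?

Original 2-point DFT: [-2, 4]
Zero-padded 5-point DFT provides frequency interpolation.

DFT_5([x, 0, ...]) = [-2, 0.0729+2.8532i, 3.4271+1.7634i, 3.4271-1.7634i, 0.0729-2.8532i]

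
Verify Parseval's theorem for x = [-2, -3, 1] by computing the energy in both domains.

Time domain:
Σ|x[n]|² = |-2|² + |-3|² + |1|² = 14.0000

Frequency domain:
(1/3)Σ|X[k]|² = (1/3)(|-4|² + |-1.0000+3.4641i|² + |-1.0000-3.4641i|²) = (1/3)·42.0000 = 14.0000

Both sides agree, confirming Parseval's theorem.

Σ|x[n]|² = (1/N)Σ|X[k]|² = 14.0000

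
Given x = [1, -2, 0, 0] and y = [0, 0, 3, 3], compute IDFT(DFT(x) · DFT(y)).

(x ⊛ y)[n] = Σ(m=0 to 3) x[m] · y[(n-m) mod 4]

Computing each output sample:
(x ⊛ y)[0] = -6
(x ⊛ y)[1] = 0
(x ⊛ y)[2] = 3
(x ⊛ y)[3] = -3

x ⊛ y = [-6, 0, 3, -3]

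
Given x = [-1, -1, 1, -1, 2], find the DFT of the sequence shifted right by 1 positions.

Time shift by 1: X_shifted[k] = ω_5^(1k) · X[k]
Shifted x = [2, -1, -1, 1, -1]

DFT(x[n-1]) = [0, 1.3820+1.1756i, 3.6180-1.9021i, 3.6180+1.9021i, 1.3820-1.1756i]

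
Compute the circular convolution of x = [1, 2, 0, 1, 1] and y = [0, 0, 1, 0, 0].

(x ⊛ y)[n] = Σ(m=0 to 4) x[m] · y[(n-m) mod 5]

Computing each output sample:
(x ⊛ y)[0] = 1
(x ⊛ y)[1] = 1
(x ⊛ y)[2] = 1
(x ⊛ y)[3] = 2
(x ⊛ y)[4] = 0

x ⊛ y = [1, 1, 1, 2, 0]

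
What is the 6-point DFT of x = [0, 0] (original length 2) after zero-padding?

Original 2-point DFT: [0, 0]
Zero-padded 6-point DFT provides frequency interpolation.

DFT_6([x, 0, ...]) = [0, 0, 0, 0, 0, 0]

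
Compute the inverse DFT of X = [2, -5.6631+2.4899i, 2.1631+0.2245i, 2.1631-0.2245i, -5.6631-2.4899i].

x[n] = (1/5) Σ(k=0 to 4) X[k] · e^(2πikn/5)

Computing each x[n]:
x[0] = -1
x[1] = -2
x[2] = 2
x[3] = 3
x[4] = 0

x = [-1, -2, 2, 3, 0]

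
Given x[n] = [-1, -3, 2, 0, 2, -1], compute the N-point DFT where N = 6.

X[k] = Σ(n=0 to 5) x[n] · ω_6^(nk)
where ω_6 = e^(-2πi/6)

Computing each X[k]:
X[0] = -1
X[1] = -5.0000+1.7321i
X[2] = -1.0000+1.7321i
X[3] = 7
X[4] = -1.0000-1.7321i
X[5] = -5.0000-1.7321i

X = [-1, -5.0000+1.7321i, -1.0000+1.7321i, 7, -1.0000-1.7321i, -5.0000-1.7321i]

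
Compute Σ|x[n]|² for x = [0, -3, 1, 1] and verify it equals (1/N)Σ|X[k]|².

Time domain:
Σ|x[n]|² = |0|² + |-3|² + |1|² + |1|² = 11.0000

Frequency domain:
(1/4)Σ|X[k]|² = (1/4)(|-1|² + |-1+4i|² + |3|² + |-1-4i|²) = (1/4)·44.0000 = 11.0000

Both sides agree, confirming Parseval's theorem.

Σ|x[n]|² = (1/N)Σ|X[k]|² = 11.0000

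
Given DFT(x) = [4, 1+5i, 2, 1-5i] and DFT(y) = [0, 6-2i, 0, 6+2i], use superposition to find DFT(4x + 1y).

By linearity: DFT(4x + 1y) = 4·DFT(x) + 1·DFT(y)
= 4·[4, 1+5i, 2, 1-5i] + 1·[0, 6-2i, 0, 6+2i]

Computing element-wise:
Z[0] = 4·(4) + 1·(0) = 16
Z[1] = 4·(1+5i) + 1·(6-2i) = 10+18i
Z[2] = 4·(2) + 1·(0) = 8
Z[3] = 4·(1-5i) + 1·(6+2i) = 10-18i

DFT(4x + 1y) = 4·X + 1·Y = [16, 10+18i, 8, 10-18i]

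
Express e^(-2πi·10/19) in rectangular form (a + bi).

ω_19^10 = e^(-2πi·10/19)
= cos(-2π·10/19) + i·sin(-2π·10/19)
= cos(-20π/19) + i·sin(-20π/19)

ω_19^10 = cos(-20π/19) + i·sin(-20π/19) = -0.9864+0.1646i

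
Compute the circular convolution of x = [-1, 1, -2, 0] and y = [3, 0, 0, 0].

(x ⊛ y)[n] = Σ(m=0 to 3) x[m] · y[(n-m) mod 4]

Computing each output sample:
(x ⊛ y)[0] = -3
(x ⊛ y)[1] = 3
(x ⊛ y)[2] = -6
(x ⊛ y)[3] = 0

x ⊛ y = [-3, 3, -6, 0]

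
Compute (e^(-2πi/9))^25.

Since ω_9^9 = 1, powers reduce modulo 9.
25 mod 9 = 7
So ω_9^25 = ω_9^7 = e^(-2πi·7/9)

ω_9^25 = ω_9^7 = 0.1736+0.9848i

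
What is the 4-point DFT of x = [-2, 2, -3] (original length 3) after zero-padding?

Original 3-point DFT: [-3, -1.5000-4.3301i, -1.5000+4.3301i]
Zero-padded 4-point DFT provides frequency interpolation.

DFT_4([x, 0, ...]) = [-3, 1-2i, -7, 1+2i]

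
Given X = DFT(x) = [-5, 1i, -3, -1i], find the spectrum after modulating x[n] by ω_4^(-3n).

Modulation property: DFT(ω_4^(-3n)·x[n]) = X[(k-3) mod 4], so circularly shift X by 3 positions.

X[k-3] = [1i, -3, -1i, -5]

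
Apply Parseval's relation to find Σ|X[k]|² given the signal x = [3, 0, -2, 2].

Parseval: Σ|x[n]|² = (1/N)Σ|X[k]|², so Σ|X[k]|² = N·Σ|x[n]|² = 4·17.0000

Σ|X[k]|² = N·Σ|x[n]|² = 4·17.0000 = 68.0000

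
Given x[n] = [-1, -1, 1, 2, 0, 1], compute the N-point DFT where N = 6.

X[k] = Σ(n=0 to 5) x[n] · ω_6^(nk)
where ω_6 = e^(-2πi/6)

Computing each X[k]:
X[0] = 2
X[1] = -3.5000+0.8660i
X[2] = 0.5000+2.5981i
X[3] = -2
X[4] = 0.5000-2.5981i
X[5] = -3.5000-0.8660i

X = [2, -3.5000+0.8660i, 0.5000+2.5981i, -2, 0.5000-2.5981i, -3.5000-0.8660i]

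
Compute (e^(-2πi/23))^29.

Since ω_23^23 = 1, powers reduce modulo 23.
29 mod 23 = 6
So ω_23^29 = ω_23^6 = e^(-2πi·6/23)

ω_23^29 = ω_23^6 = -0.0682-0.9977i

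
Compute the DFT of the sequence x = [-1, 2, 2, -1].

X[k] = Σ(n=0 to 3) x[n] · ω_4^(nk)
where ω_4 = e^(-2πi/4)

Computing each X[k]:
X[0] = 2
X[1] = -3-3i
X[2] = 0
X[3] = -3+3i

X = [2, -3-3i, 0, -3+3i]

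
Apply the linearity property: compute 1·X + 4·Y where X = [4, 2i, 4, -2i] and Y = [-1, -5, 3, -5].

By linearity: DFT(1x + 4y) = 1·DFT(x) + 4·DFT(y)
= 1·[4, 2i, 4, -2i] + 4·[-1, -5, 3, -5]

Computing element-wise:
Z[0] = 1·(4) + 4·(-1) = 0
Z[1] = 1·(2i) + 4·(-5) = -20+2i
Z[2] = 1·(4) + 4·(3) = 16
Z[3] = 1·(-2i) + 4·(-5) = -20-2i

DFT(1x + 4y) = 1·X + 4·Y = [0, -20+2i, 16, -20-2i]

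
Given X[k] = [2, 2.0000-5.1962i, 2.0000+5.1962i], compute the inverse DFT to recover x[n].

x[n] = (1/3) Σ(k=0 to 2) X[k] · e^(2πikn/3)

Computing each x[n]:
x[0] = 2
x[1] = 3
x[2] = -3

x = [2, 3, -3]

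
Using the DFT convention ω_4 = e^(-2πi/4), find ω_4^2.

ω_4^2 = e^(-2πi·2/4)
= cos(-2π·2/4) + i·sin(-2π·2/4)
= cos(-4π/4) + i·sin(-4π/4)

ω_4^2 = cos(-4π/4) + i·sin(-4π/4) = -1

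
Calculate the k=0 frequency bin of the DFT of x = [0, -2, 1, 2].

X[0] = Σ(n=0 to 3) x[n] · ω_4^0 = Σ x[n]
= (0) + (-2) + (1) + (2)

X[0] = 1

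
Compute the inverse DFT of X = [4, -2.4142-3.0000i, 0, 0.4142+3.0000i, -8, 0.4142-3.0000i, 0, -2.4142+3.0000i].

x[n] = (1/8) Σ(k=0 to 7) X[k] · e^(2πikn/8)

Computing each x[n]:
x[0] = -1
x[1] = 1
x[2] = 1
x[3] = 2
x[4] = 0
x[5] = 2
x[6] = -2
x[7] = 1

x = [-1, 1, 1, 2, 0, 2, -2, 1]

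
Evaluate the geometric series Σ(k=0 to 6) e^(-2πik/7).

Sum of all nth roots of unity equals 0 for n > 1 (geometric series with r ≠ 1).

0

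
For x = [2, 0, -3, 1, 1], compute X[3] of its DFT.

X[3] = Σ(n=0 to 4) x[n] · ω_5^(3n) where ω_5 = e^(-2πi/5)
= (2)·ω_5^0 + (0)·ω_5^3 + (-3)·ω_5^6 + (1)·ω_5^9 + (1)·ω_5^12

X[3] = 0.5729+3.2164i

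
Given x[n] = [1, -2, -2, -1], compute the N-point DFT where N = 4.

X[k] = Σ(n=0 to 3) x[n] · ω_4^(nk)
where ω_4 = e^(-2πi/4)

Computing each X[k]:
X[0] = -4
X[1] = 3+1i
X[2] = 2
X[3] = 3-1i

X = [-4, 3+1i, 2, 3-1i]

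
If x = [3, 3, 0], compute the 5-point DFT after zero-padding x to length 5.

Original 3-point DFT: [6, 1.5000-2.5981i, 1.5000+2.5981i]
Zero-padded 5-point DFT provides frequency interpolation.

DFT_5([x, 0, ...]) = [6, 3.9271-2.8532i, 0.5729-1.7634i, 0.5729+1.7634i, 3.9271+2.8532i]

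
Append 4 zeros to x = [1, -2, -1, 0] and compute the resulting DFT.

Original 4-point DFT: [-2, 2+2i, 2, 2-2i]
Zero-padded 8-point DFT provides frequency interpolation.

DFT_8([x, 0, ...]) = [-2, -0.4142+2.4142i, 2+2i, 2.4142+0.4142i, 2, 2.4142-0.4142i, 2-2i, -0.4142-2.4142i]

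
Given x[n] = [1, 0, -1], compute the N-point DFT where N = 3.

X[k] = Σ(n=0 to 2) x[n] · ω_3^(nk)
where ω_3 = e^(-2πi/3)

Computing each X[k]:
X[0] = 0
X[1] = 1.5000-0.8660i
X[2] = 1.5000+0.8660i

X = [0, 1.5000-0.8660i, 1.5000+0.8660i]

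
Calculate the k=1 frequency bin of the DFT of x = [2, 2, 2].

X[1] = Σ(n=0 to 2) x[n] · ω_3^(1n) where ω_3 = e^(-2πi/3)
= (2)·ω_3^0 + (2)·ω_3^1 + (2)·ω_3^2

X[1] = 0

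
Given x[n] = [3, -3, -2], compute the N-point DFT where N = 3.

X[k] = Σ(n=0 to 2) x[n] · ω_3^(nk)
where ω_3 = e^(-2πi/3)

Computing each X[k]:
X[0] = -2
X[1] = 5.5000+0.8660i
X[2] = 5.5000-0.8660i

X = [-2, 5.5000+0.8660i, 5.5000-0.8660i]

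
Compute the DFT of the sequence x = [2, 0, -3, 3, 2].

X[k] = Σ(n=0 to 4) x[n] · ω_5^(nk)
where ω_5 = e^(-2πi/5)

Computing each X[k]:
X[0] = 4
X[1] = 2.6180+5.4288i
X[2] = 0.3820-4.5308i
X[3] = 0.3820+4.5308i
X[4] = 2.6180-5.4288i

X = [4, 2.6180+5.4288i, 0.3820-4.5308i, 0.3820+4.5308i, 2.6180-5.4288i]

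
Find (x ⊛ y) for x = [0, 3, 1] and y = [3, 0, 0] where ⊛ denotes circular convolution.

(x ⊛ y)[n] = Σ(m=0 to 2) x[m] · y[(n-m) mod 3]

Computing each output sample:
(x ⊛ y)[0] = 0
(x ⊛ y)[1] = 9
(x ⊛ y)[2] = 3

x ⊛ y = [0, 9, 3]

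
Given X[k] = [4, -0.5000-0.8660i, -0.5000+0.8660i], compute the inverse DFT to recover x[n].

x[n] = (1/3) Σ(k=0 to 2) X[k] · e^(2πikn/3)

Computing each x[n]:
x[0] = 1
x[1] = 2
x[2] = 1

x = [1, 2, 1]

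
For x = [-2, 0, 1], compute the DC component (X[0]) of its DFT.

X[0] = Σ(n=0 to 2) x[n] · ω_3^0 = Σ x[n]
= (-2) + (0) + (1)

X[0] = -1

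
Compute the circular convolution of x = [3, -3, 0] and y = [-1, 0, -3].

(x ⊛ y)[n] = Σ(m=0 to 2) x[m] · y[(n-m) mod 3]

Computing each output sample:
(x ⊛ y)[0] = 6
(x ⊛ y)[1] = 3
(x ⊛ y)[2] = -9

x ⊛ y = [6, 3, -9]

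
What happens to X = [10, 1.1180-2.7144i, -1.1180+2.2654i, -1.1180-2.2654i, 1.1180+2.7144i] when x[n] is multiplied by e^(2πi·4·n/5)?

Modulation property: DFT(ω_5^(-4n)·x[n]) = X[(k-4) mod 5], so circularly shift X by 4 positions.

X[k-4] = [1.1180-2.7144i, -1.1180+2.2654i, -1.1180-2.2654i, 1.1180+2.7144i, 10]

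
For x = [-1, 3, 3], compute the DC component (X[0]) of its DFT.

X[0] = Σ(n=0 to 2) x[n] · ω_3^0 = Σ x[n]
= (-1) + (3) + (3)

X[0] = 5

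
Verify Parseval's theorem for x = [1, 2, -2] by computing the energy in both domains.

Time domain:
Σ|x[n]|² = |1|² + |2|² + |-2|² = 9.0000

Frequency domain:
(1/3)Σ|X[k]|² = (1/3)(|1|² + |1.0000-3.4641i|² + |1.0000+3.4641i|²) = (1/3)·27.0000 = 9.0000

Both sides agree, confirming Parseval's theorem.

Σ|x[n]|² = (1/N)Σ|X[k]|² = 9.0000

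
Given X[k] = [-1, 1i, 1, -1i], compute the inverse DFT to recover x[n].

x[n] = (1/4) Σ(k=0 to 3) X[k] · e^(2πikn/4)

Computing each x[n]:
x[0] = 0
x[1] = -1
x[2] = 0
x[3] = 0

x = [0, -1, 0, 0]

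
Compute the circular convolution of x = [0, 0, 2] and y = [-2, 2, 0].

(x ⊛ y)[n] = Σ(m=0 to 2) x[m] · y[(n-m) mod 3]

Computing each output sample:
(x ⊛ y)[0] = 4
(x ⊛ y)[1] = 0
(x ⊛ y)[2] = -4

x ⊛ y = [4, 0, -4]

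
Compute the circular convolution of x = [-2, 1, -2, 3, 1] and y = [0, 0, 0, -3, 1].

(x ⊛ y)[n] = Σ(m=0 to 4) x[m] · y[(n-m) mod 5]

Computing each output sample:
(x ⊛ y)[0] = 7
(x ⊛ y)[1] = -11
(x ⊛ y)[2] = 0
(x ⊛ y)[3] = 7
(x ⊛ y)[4] = -5

x ⊛ y = [7, -11, 0, 7, -5]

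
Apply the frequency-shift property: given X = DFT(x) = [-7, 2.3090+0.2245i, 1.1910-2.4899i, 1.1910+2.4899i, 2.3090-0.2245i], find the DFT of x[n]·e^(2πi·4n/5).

Modulation property: DFT(ω_5^(-4n)·x[n]) = X[(k-4) mod 5], so circularly shift X by 4 positions.

X[k-4] = [2.3090+0.2245i, 1.1910-2.4899i, 1.1910+2.4899i, 2.3090-0.2245i, -7]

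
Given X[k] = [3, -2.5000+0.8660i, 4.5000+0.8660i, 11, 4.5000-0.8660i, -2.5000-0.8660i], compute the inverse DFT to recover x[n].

x[n] = (1/6) Σ(k=0 to 5) X[k] · e^(2πikn/6)

Computing each x[n]:
x[0] = 3
x[1] = -3
x[2] = 2
x[3] = 1
x[4] = 2
x[5] = -2

x = [3, -3, 2, 1, 2, -2]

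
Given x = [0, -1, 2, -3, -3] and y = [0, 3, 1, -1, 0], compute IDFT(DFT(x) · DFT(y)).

(x ⊛ y)[n] = Σ(m=0 to 4) x[m] · y[(n-m) mod 5]

Computing each output sample:
(x ⊛ y)[0] = -14
(x ⊛ y)[1] = 0
(x ⊛ y)[2] = 0
(x ⊛ y)[3] = 5
(x ⊛ y)[4] = -6

x ⊛ y = [-14, 0, 0, 5, -6]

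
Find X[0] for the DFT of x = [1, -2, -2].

X[0] = Σ(n=0 to 2) x[n] · ω_3^0 = Σ x[n]
= (1) + (-2) + (-2)

X[0] = -3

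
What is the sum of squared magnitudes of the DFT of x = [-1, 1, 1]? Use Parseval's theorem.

Parseval: Σ|x[n]|² = (1/N)Σ|X[k]|², so Σ|X[k]|² = N·Σ|x[n]|² = 3·3.0000

Σ|X[k]|² = N·Σ|x[n]|² = 3·3.0000 = 9.0000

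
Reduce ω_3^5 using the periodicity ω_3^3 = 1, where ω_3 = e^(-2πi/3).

Since ω_3^3 = 1, powers reduce modulo 3.
5 mod 3 = 2
So ω_3^5 = ω_3^2 = e^(-2πi·2/3)

ω_3^5 = ω_3^2 = -0.5000+0.8660i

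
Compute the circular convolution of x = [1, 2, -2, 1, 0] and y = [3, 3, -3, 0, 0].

(x ⊛ y)[n] = Σ(m=0 to 4) x[m] · y[(n-m) mod 5]

Computing each output sample:
(x ⊛ y)[0] = 0
(x ⊛ y)[1] = 9
(x ⊛ y)[2] = -3
(x ⊛ y)[3] = -9
(x ⊛ y)[4] = 9

x ⊛ y = [0, 9, -3, -9, 9]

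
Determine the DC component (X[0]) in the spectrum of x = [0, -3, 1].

X[0] = Σ(n=0 to 2) x[n] · ω_3^0 = Σ x[n]
= (0) + (-3) + (1)

X[0] = -2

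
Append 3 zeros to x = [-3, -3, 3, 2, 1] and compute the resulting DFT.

Original 5-point DFT: [0, -7.6631+3.2164i, 0.1631+3.3022i, 0.1631-3.3022i, -7.6631-3.2164i]
Zero-padded 8-point DFT provides frequency interpolation.

DFT_8([x, 0, ...]) = [0, -7.5355-2.2929i, -5+5i, -0.4645+3.7071i, 2, -0.4645-3.7071i, -5-5i, -7.5355+2.2929i]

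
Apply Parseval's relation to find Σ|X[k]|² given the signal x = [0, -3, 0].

Parseval: Σ|x[n]|² = (1/N)Σ|X[k]|², so Σ|X[k]|² = N·Σ|x[n]|² = 3·9.0000

Σ|X[k]|² = N·Σ|x[n]|² = 3·9.0000 = 27.0000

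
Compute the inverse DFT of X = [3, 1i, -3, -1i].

x[n] = (1/4) Σ(k=0 to 3) X[k] · e^(2πikn/4)

Computing each x[n]:
x[0] = 0
x[1] = 1
x[2] = 0
x[3] = 2

x = [0, 1, 0, 2]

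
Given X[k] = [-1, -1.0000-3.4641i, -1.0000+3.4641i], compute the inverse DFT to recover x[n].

x[n] = (1/3) Σ(k=0 to 2) X[k] · e^(2πikn/3)

Computing each x[n]:
x[0] = -1
x[1] = 2
x[2] = -2

x = [-1, 2, -2]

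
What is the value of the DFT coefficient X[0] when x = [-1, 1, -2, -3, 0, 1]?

X[0] = Σ(n=0 to 5) x[n] · ω_6^0 = Σ x[n]
= (-1) + (1) + (-2) + (-3) + (0) + (1)

X[0] = -4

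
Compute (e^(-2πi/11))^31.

Since ω_11^11 = 1, powers reduce modulo 11.
31 mod 11 = 9
So ω_11^31 = ω_11^9 = e^(-2πi·9/11)

ω_11^31 = ω_11^9 = 0.4154+0.9096i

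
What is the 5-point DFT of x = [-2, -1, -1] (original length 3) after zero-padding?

Original 3-point DFT: [-4, -1, -1]
Zero-padded 5-point DFT provides frequency interpolation.

DFT_5([x, 0, ...]) = [-4, -1.5000+1.5388i, -1.5000-0.3633i, -1.5000+0.3633i, -1.5000-1.5388i]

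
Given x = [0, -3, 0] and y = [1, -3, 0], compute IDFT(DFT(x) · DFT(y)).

(x ⊛ y)[n] = Σ(m=0 to 2) x[m] · y[(n-m) mod 3]

Computing each output sample:
(x ⊛ y)[0] = 0
(x ⊛ y)[1] = -3
(x ⊛ y)[2] = 9

x ⊛ y = [0, -3, 9]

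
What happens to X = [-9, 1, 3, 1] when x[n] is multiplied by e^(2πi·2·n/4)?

Modulation property: DFT(ω_4^(-2n)·x[n]) = X[(k-2) mod 4], so circularly shift X by 2 positions.

X[k-2] = [3, 1, -9, 1]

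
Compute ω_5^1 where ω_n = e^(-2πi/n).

ω_5^1 = e^(-2πi·1/5)
= cos(-2π·1/5) + i·sin(-2π·1/5)
= cos(-2π/5) + i·sin(-2π/5)

ω_5^1 = cos(-2π/5) + i·sin(-2π/5) = 0.3090-0.9511i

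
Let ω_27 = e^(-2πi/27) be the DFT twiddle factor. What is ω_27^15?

ω_27^15 = e^(-2πi·15/27)
= cos(-2π·15/27) + i·sin(-2π·15/27)
= cos(-30π/27) + i·sin(-30π/27)

ω_27^15 = cos(-30π/27) + i·sin(-30π/27) = -0.9397+0.3420i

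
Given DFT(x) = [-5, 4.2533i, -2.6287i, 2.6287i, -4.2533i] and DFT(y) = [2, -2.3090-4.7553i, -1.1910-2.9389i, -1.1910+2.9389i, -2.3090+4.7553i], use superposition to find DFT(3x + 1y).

By linearity: DFT(3x + 1y) = 3·DFT(x) + 1·DFT(y)
= 3·[-5, 4.2533i, -2.6287i, 2.6287i, -4.2533i] + 1·[2, -2.3090-4.7553i, -1.1910-2.9389i, -1.1910+2.9389i, -2.3090+4.7553i]

Computing element-wise:
Z[0] = 3·(-5) + 1·(2) = -13
Z[1] = 3·(4.2533i) + 1·(-2.3090-4.7553i) = -2.3090+8.0046i
Z[2] = 3·(-2.6287i) + 1·(-1.1910-2.9389i) = -1.1910-10.8250i
Z[3] = 3·(2.6287i) + 1·(-1.1910+2.9389i) = -1.1910+10.8250i
Z[4] = 3·(-4.2533i) + 1·(-2.3090+4.7553i) = -2.3090-8.0046i

DFT(3x + 1y) = 3·X + 1·Y = [-13, -2.3090+8.0046i, -1.1910-10.8250i, -1.1910+10.8250i, -2.3090-8.0046i]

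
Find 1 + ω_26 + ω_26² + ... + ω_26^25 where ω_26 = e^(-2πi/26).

Sum of all nth roots of unity equals 0 for n > 1 (geometric series with r ≠ 1).

0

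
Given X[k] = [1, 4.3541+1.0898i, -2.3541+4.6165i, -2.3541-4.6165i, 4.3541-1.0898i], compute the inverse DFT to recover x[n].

x[n] = (1/5) Σ(k=0 to 4) X[k] · e^(2πikn/5)

Computing each x[n]:
x[0] = 1
x[1] = 0
x[2] = 0
x[3] = -3
x[4] = 3

x = [1, 0, 0, -3, 3]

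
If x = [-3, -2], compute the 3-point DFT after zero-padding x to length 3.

Original 2-point DFT: [-5, -1]
Zero-padded 3-point DFT provides frequency interpolation.

DFT_3([x, 0, ...]) = [-5, -2.0000+1.7321i, -2.0000-1.7321i]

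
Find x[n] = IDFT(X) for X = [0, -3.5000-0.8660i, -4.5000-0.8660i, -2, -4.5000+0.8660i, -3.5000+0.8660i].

x[n] = (1/6) Σ(k=0 to 5) X[k] · e^(2πikn/6)

Computing each x[n]:
x[0] = -3
x[1] = 1
x[2] = 1
x[3] = 0
x[4] = 1
x[5] = 0

x = [-3, 1, 1, 0, 1, 0]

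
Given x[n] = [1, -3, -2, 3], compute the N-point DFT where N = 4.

X[k] = Σ(n=0 to 3) x[n] · ω_4^(nk)
where ω_4 = e^(-2πi/4)

Computing each X[k]:
X[0] = -1
X[1] = 3+6i
X[2] = -1
X[3] = 3-6i

X = [-1, 3+6i, -1, 3-6i]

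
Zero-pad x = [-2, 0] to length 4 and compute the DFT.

Original 2-point DFT: [-2, -2]
Zero-padded 4-point DFT provides frequency interpolation.

DFT_4([x, 0, ...]) = [-2, -2, -2, -2]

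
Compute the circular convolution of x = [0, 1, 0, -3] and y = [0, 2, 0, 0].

(x ⊛ y)[n] = Σ(m=0 to 3) x[m] · y[(n-m) mod 4]

Computing each output sample:
(x ⊛ y)[0] = -6
(x ⊛ y)[1] = 0
(x ⊛ y)[2] = 2
(x ⊛ y)[3] = 0

x ⊛ y = [-6, 0, 2, 0]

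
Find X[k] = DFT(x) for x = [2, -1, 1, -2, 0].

X[k] = Σ(n=0 to 4) x[n] · ω_5^(nk)
where ω_5 = e^(-2πi/5)

Computing each X[k]:
X[0] = 0
X[1] = 2.5000-0.8123i
X[2] = 2.5000+3.4410i
X[3] = 2.5000-3.4410i
X[4] = 2.5000+0.8123i

X = [0, 2.5000-0.8123i, 2.5000+3.4410i, 2.5000-3.4410i, 2.5000+0.8123i]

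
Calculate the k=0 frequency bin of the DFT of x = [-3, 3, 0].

X[0] = Σ(n=0 to 2) x[n] · ω_3^0 = Σ x[n]
= (-3) + (3) + (0)

X[0] = 0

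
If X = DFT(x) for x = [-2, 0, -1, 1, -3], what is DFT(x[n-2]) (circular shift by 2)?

Time shift by 2: X_shifted[k] = ω_5^(2k) · X[k]
Shifted x = [1, -3, -2, 0, -1]

DFT(x[n-2]) = [-5, 1.3820+3.0777i, 3.6180-0.7265i, 3.6180+0.7265i, 1.3820-3.0777i]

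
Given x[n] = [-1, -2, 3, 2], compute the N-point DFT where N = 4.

X[k] = Σ(n=0 to 3) x[n] · ω_4^(nk)
where ω_4 = e^(-2πi/4)

Computing each X[k]:
X[0] = 2
X[1] = -4+4i
X[2] = 2
X[3] = -4-4i

X = [2, -4+4i, 2, -4-4i]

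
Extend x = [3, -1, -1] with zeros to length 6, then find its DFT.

Original 3-point DFT: [1, 4, 4]
Zero-padded 6-point DFT provides frequency interpolation.

DFT_6([x, 0, ...]) = [1, 3.0000+1.7321i, 4, 3, 4, 3.0000-1.7321i]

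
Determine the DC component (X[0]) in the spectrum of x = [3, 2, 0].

X[0] = Σ(n=0 to 2) x[n] · ω_3^0 = Σ x[n]
= (3) + (2) + (0)

X[0] = 5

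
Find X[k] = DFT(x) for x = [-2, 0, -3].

X[k] = Σ(n=0 to 2) x[n] · ω_3^(nk)
where ω_3 = e^(-2πi/3)

Computing each X[k]:
X[0] = -5
X[1] = -0.5000-2.5981i
X[2] = -0.5000+2.5981i

X = [-5, -0.5000-2.5981i, -0.5000+2.5981i]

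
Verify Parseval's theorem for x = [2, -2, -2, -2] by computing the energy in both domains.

Time domain:
Σ|x[n]|² = |2|² + |-2|² + |-2|² + |-2|² = 16.0000

Frequency domain:
(1/4)Σ|X[k]|² = (1/4)(|-4|² + |4|² + |4|² + |4|²) = (1/4)·64.0000 = 16.0000

Both sides agree, confirming Parseval's theorem.

Σ|x[n]|² = (1/N)Σ|X[k]|² = 16.0000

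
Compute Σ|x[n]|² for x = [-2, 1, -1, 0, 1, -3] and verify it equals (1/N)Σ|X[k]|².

Time domain:
Σ|x[n]|² = |-2|² + |1|² + |-1|² + |0|² + |1|² + |-3|² = 16.0000

Frequency domain:
(1/6)Σ|X[k]|² = (1/6)(|-4|² + |-3.0000-1.7321i|² + |-1.0000-5.1962i|² + |0|² + |-1.0000+5.1962i|² + |-3.0000+1.7321i|²) = (1/6)·96.0000 = 16.0000

Both sides agree, confirming Parseval's theorem.

Σ|x[n]|² = (1/N)Σ|X[k]|² = 16.0000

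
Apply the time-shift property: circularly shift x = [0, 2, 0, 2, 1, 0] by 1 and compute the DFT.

Time shift by 1: X_shifted[k] = ω_6^(1k) · X[k]
Shifted x = [0, 0, 2, 0, 2, 1]

DFT(x[n-1]) = [5, -1.5000+0.8660i, -2.5000+0.8660i, 3, -2.5000-0.8660i, -1.5000-0.8660i]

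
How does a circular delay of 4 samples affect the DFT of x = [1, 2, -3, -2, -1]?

Time shift by 4: X_shifted[k] = ω_5^(4k) · X[k]
Shifted x = [2, -3, -2, -1, 1]

DFT(x[n-4]) = [-3, 3.8090+4.3920i, 2.6910+1.4001i, 2.6910-1.4001i, 3.8090-4.3920i]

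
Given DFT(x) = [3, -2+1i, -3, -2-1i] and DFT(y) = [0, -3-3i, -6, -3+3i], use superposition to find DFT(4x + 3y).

By linearity: DFT(4x + 3y) = 4·DFT(x) + 3·DFT(y)
= 4·[3, -2+1i, -3, -2-1i] + 3·[0, -3-3i, -6, -3+3i]

Computing element-wise:
Z[0] = 4·(3) + 3·(0) = 12
Z[1] = 4·(-2+1i) + 3·(-3-3i) = -17-5i
Z[2] = 4·(-3) + 3·(-6) = -30
Z[3] = 4·(-2-1i) + 3·(-3+3i) = -17+5i

DFT(4x + 3y) = 4·X + 3·Y = [12, -17-5i, -30, -17+5i]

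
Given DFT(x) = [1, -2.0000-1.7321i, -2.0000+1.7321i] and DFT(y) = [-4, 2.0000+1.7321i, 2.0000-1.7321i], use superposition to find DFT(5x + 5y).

By linearity: DFT(5x + 5y) = 5·DFT(x) + 5·DFT(y)
= 5·[1, -2.0000-1.7321i, -2.0000+1.7321i] + 5·[-4, 2.0000+1.7321i, 2.0000-1.7321i]

Computing element-wise:
Z[0] = 5·(1) + 5·(-4) = -15
Z[1] = 5·(-2.0000-1.7321i) + 5·(2.0000+1.7321i) = 0
Z[2] = 5·(-2.0000+1.7321i) + 5·(2.0000-1.7321i) = 0

DFT(5x + 5y) = 5·X + 5·Y = [-15, 0, 0]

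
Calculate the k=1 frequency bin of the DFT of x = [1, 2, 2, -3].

X[1] = Σ(n=0 to 3) x[n] · ω_4^(1n) where ω_4 = e^(-2πi/4)
= (1)·ω_4^0 + (2)·ω_4^1 + (2)·ω_4^2 + (-3)·ω_4^3

X[1] = -1-5i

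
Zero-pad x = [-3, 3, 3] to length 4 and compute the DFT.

Original 3-point DFT: [3, -6, -6]
Zero-padded 4-point DFT provides frequency interpolation.

DFT_4([x, 0, ...]) = [3, -6-3i, -3, -6+3i]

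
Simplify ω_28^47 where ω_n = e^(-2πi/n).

Since ω_28^28 = 1, powers reduce modulo 28.
47 mod 28 = 19
So ω_28^47 = ω_28^19 = e^(-2πi·19/28)

ω_28^47 = ω_28^19 = -0.4339+0.9010i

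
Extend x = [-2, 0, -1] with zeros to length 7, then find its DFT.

Original 3-point DFT: [-3, -1.5000-0.8660i, -1.5000+0.8660i]
Zero-padded 7-point DFT provides frequency interpolation.

DFT_7([x, 0, ...]) = [-3, -1.7775+0.9749i, -1.0990-0.4339i, -2.6235-0.7818i, -2.6235+0.7818i, -1.0990+0.4339i, -1.7775-0.9749i]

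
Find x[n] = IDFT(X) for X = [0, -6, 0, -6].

x[n] = (1/4) Σ(k=0 to 3) X[k] · e^(2πikn/4)

Computing each x[n]:
x[0] = -3
x[1] = 0
x[2] = 3
x[3] = 0

x = [-3, 0, 3, 0]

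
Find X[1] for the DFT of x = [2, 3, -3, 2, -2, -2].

X[1] = Σ(n=0 to 5) x[n] · ω_6^(1n) where ω_6 = e^(-2πi/6)
= (2)·ω_6^0 + (3)·ω_6^1 + (-3)·ω_6^2 + (2)·ω_6^3 + (-2)·ω_6^4 + (-2)·ω_6^5

X[1] = 3.0000-3.4641i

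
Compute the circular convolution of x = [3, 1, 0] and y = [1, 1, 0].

(x ⊛ y)[n] = Σ(m=0 to 2) x[m] · y[(n-m) mod 3]

Computing each output sample:
(x ⊛ y)[0] = 3
(x ⊛ y)[1] = 4
(x ⊛ y)[2] = 1

x ⊛ y = [3, 4, 1]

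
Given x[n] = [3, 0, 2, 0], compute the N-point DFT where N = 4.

X[k] = Σ(n=0 to 3) x[n] · ω_4^(nk)
where ω_4 = e^(-2πi/4)

Computing each X[k]:
X[0] = 5
X[1] = 1
X[2] = 5
X[3] = 1

X = [5, 1, 5, 1]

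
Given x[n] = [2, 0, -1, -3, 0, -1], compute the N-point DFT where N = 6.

X[k] = Σ(n=0 to 5) x[n] · ω_6^(nk)
where ω_6 = e^(-2πi/6)

Computing each X[k]:
X[0] = -3
X[1] = 5
X[2] = -1.7321i
X[3] = 5
X[4] = 1.7321i
X[5] = 5

X = [-3, 5, -1.7321i, 5, 1.7321i, 5]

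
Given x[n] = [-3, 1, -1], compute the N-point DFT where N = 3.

X[k] = Σ(n=0 to 2) x[n] · ω_3^(nk)
where ω_3 = e^(-2πi/3)

Computing each X[k]:
X[0] = -3
X[1] = -3.0000-1.7321i
X[2] = -3.0000+1.7321i

X = [-3, -3.0000-1.7321i, -3.0000+1.7321i]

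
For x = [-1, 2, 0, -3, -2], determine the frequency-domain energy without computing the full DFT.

Parseval: Σ|x[n]|² = (1/N)Σ|X[k]|², so Σ|X[k]|² = N·Σ|x[n]|² = 5·18.0000

Σ|X[k]|² = N·Σ|x[n]|² = 5·18.0000 = 90.0000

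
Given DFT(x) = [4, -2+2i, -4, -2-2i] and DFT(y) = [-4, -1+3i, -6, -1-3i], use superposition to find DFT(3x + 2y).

By linearity: DFT(3x + 2y) = 3·DFT(x) + 2·DFT(y)
= 3·[4, -2+2i, -4, -2-2i] + 2·[-4, -1+3i, -6, -1-3i]

Computing element-wise:
Z[0] = 3·(4) + 2·(-4) = 4
Z[1] = 3·(-2+2i) + 2·(-1+3i) = -8+12i
Z[2] = 3·(-4) + 2·(-6) = -24
Z[3] = 3·(-2-2i) + 2·(-1-3i) = -8-12i

DFT(3x + 2y) = 3·X + 2·Y = [4, -8+12i, -24, -8-12i]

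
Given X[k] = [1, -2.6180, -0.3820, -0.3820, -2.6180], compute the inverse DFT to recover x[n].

x[n] = (1/5) Σ(k=0 to 4) X[k] · e^(2πikn/5)

Computing each x[n]:
x[0] = -1
x[1] = 0
x[2] = 1
x[3] = 1
x[4] = 0

x = [-1, 0, 1, 1, 0]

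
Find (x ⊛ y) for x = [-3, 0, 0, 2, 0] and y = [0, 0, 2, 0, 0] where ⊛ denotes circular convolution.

(x ⊛ y)[n] = Σ(m=0 to 4) x[m] · y[(n-m) mod 5]

Computing each output sample:
(x ⊛ y)[0] = 4
(x ⊛ y)[1] = 0
(x ⊛ y)[2] = -6
(x ⊛ y)[3] = 0
(x ⊛ y)[4] = 0

x ⊛ y = [4, 0, -6, 0, 0]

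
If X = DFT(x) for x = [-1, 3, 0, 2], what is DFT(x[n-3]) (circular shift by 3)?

Time shift by 3: X_shifted[k] = ω_4^(3k) · X[k]
Shifted x = [3, 0, 2, -1]

DFT(x[n-3]) = [4, 1-1i, 6, 1+1i]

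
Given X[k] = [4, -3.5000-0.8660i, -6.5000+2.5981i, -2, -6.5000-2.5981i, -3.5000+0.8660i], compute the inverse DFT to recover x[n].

x[n] = (1/6) Σ(k=0 to 5) X[k] · e^(2πikn/6)

Computing each x[n]:
x[0] = -3
x[1] = 1
x[2] = 3
x[3] = 0
x[4] = 1
x[5] = 2

x = [-3, 1, 3, 0, 1, 2]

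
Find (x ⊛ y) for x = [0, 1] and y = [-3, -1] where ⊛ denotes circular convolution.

(x ⊛ y)[n] = Σ(m=0 to 1) x[m] · y[(n-m) mod 2]

Computing each output sample:
(x ⊛ y)[0] = -1
(x ⊛ y)[1] = -3

x ⊛ y = [-1, -3]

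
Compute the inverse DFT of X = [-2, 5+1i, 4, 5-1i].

x[n] = (1/4) Σ(k=0 to 3) X[k] · e^(2πikn/4)

Computing each x[n]:
x[0] = 3
x[1] = -2
x[2] = -2
x[3] = -1

x = [3, -2, -2, -1]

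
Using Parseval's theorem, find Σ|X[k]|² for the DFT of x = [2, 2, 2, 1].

Parseval: Σ|x[n]|² = (1/N)Σ|X[k]|², so Σ|X[k]|² = N·Σ|x[n]|² = 4·13.0000

Σ|X[k]|² = N·Σ|x[n]|² = 4·13.0000 = 52.0000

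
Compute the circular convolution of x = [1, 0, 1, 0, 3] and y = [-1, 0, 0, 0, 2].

(x ⊛ y)[n] = Σ(m=0 to 4) x[m] · y[(n-m) mod 5]

Computing each output sample:
(x ⊛ y)[0] = -1
(x ⊛ y)[1] = 2
(x ⊛ y)[2] = -1
(x ⊛ y)[3] = 6
(x ⊛ y)[4] = -1

x ⊛ y = [-1, 2, -1, 6, -1]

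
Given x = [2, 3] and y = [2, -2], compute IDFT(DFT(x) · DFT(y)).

(x ⊛ y)[n] = Σ(m=0 to 1) x[m] · y[(n-m) mod 2]

Computing each output sample:
(x ⊛ y)[0] = -2
(x ⊛ y)[1] = 2

x ⊛ y = [-2, 2]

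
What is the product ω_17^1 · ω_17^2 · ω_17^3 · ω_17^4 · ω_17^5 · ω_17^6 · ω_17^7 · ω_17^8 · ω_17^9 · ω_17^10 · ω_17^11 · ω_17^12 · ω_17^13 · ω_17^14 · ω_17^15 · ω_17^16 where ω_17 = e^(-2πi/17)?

The primitive 17th roots of unity are ω_17^k for k coprime to 17: k ∈ {1, 2, 3, 4, 5, 6, 7, 8, 9, 10, 11, 12, 13, 14, 15, 16}
Their product equals the constant term of the cyclotomic polynomial Φ_17(x) up to sign.
For n ≥ 3, the product of all primitive nth roots of unity is 1. (For n=1 it is 1; for n=2 it is -1.)

1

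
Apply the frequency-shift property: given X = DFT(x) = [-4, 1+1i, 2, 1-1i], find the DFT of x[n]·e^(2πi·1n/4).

Modulation property: DFT(ω_4^(-1n)·x[n]) = X[(k-1) mod 4], so circularly shift X by 1 positions.

X[k-1] = [1-1i, -4, 1+1i, 2]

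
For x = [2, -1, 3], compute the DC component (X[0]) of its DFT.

X[0] = Σ(n=0 to 2) x[n] · ω_3^0 = Σ x[n]
= (2) + (-1) + (3)

X[0] = 4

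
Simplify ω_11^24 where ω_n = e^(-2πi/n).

Since ω_11^11 = 1, powers reduce modulo 11.
24 mod 11 = 2
So ω_11^24 = ω_11^2 = e^(-2πi·2/11)

ω_11^24 = ω_11^2 = 0.4154-0.9096i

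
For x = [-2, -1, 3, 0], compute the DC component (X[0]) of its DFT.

X[0] = Σ(n=0 to 3) x[n] · ω_4^0 = Σ x[n]
= (-2) + (-1) + (3) + (0)

X[0] = 0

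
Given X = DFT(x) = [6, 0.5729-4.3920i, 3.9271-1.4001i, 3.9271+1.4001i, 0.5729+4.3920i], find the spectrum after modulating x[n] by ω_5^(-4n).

Modulation property: DFT(ω_5^(-4n)·x[n]) = X[(k-4) mod 5], so circularly shift X by 4 positions.

X[k-4] = [0.5729-4.3920i, 3.9271-1.4001i, 3.9271+1.4001i, 0.5729+4.3920i, 6]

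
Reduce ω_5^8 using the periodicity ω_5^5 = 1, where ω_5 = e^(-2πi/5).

Since ω_5^5 = 1, powers reduce modulo 5.
8 mod 5 = 3
So ω_5^8 = ω_5^3 = e^(-2πi·3/5)

ω_5^8 = ω_5^3 = -0.8090+0.5878i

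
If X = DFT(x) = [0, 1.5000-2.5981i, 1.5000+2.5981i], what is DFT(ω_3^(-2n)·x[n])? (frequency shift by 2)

Modulation property: DFT(ω_3^(-2n)·x[n]) = X[(k-2) mod 3], so circularly shift X by 2 positions.

X[k-2] = [1.5000-2.5981i, 1.5000+2.5981i, 0]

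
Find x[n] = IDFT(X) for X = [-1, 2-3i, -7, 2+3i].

x[n] = (1/4) Σ(k=0 to 3) X[k] · e^(2πikn/4)

Computing each x[n]:
x[0] = -1
x[1] = 3
x[2] = -3
x[3] = 0

x = [-1, 3, -3, 0]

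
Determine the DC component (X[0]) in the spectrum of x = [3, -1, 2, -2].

X[0] = Σ(n=0 to 3) x[n] · ω_4^0 = Σ x[n]
= (3) + (-1) + (2) + (-2)

X[0] = 2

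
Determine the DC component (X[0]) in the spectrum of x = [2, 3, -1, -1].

X[0] = Σ(n=0 to 3) x[n] · ω_4^0 = Σ x[n]
= (2) + (3) + (-1) + (-1)

X[0] = 3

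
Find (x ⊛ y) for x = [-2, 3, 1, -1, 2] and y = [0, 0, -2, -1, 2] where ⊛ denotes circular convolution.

(x ⊛ y)[n] = Σ(m=0 to 4) x[m] · y[(n-m) mod 5]

Computing each output sample:
(x ⊛ y)[0] = 7
(x ⊛ y)[1] = -1
(x ⊛ y)[2] = 0
(x ⊛ y)[3] = 0
(x ⊛ y)[4] = -9

x ⊛ y = [7, -1, 0, 0, -9]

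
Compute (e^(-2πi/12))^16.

Since ω_12^12 = 1, powers reduce modulo 12.
16 mod 12 = 4
So ω_12^16 = ω_12^4 = e^(-2πi·4/12)

ω_12^16 = ω_12^4 = -0.5000-0.8660i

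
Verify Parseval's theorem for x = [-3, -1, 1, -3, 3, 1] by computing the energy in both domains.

Time domain:
Σ|x[n]|² = |-3|² + |-1|² + |1|² + |-3|² + |3|² + |1|² = 30.0000

Frequency domain:
(1/6)Σ|X[k]|² = (1/6)(|-2|² + |-2.0000+3.4641i|² + |-8|² + |4|² + |-8|² + |-2.0000-3.4641i|²) = (1/6)·180.0000 = 30.0000

Both sides agree, confirming Parseval's theorem.

Σ|x[n]|² = (1/N)Σ|X[k]|² = 30.0000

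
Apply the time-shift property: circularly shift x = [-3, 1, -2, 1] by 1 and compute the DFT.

Time shift by 1: X_shifted[k] = ω_4^(1k) · X[k]
Shifted x = [1, -3, 1, -2]

DFT(x[n-1]) = [-3, 1i, 7, -1i]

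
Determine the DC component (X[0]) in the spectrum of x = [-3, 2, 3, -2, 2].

X[0] = Σ(n=0 to 4) x[n] · ω_5^0 = Σ x[n]
= (-3) + (2) + (3) + (-2) + (2)

X[0] = 2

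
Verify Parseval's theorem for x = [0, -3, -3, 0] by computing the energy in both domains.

Time domain:
Σ|x[n]|² = |0|² + |-3|² + |-3|² + |0|² = 18.0000

Frequency domain:
(1/4)Σ|X[k]|² = (1/4)(|-6|² + |3+3i|² + |0|² + |3-3i|²) = (1/4)·72.0000 = 18.0000

Both sides agree, confirming Parseval's theorem.

Σ|x[n]|² = (1/N)Σ|X[k]|² = 18.0000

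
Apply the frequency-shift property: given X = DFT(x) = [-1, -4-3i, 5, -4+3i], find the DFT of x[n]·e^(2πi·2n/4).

Modulation property: DFT(ω_4^(-2n)·x[n]) = X[(k-2) mod 4], so circularly shift X by 2 positions.

X[k-2] = [5, -4+3i, -1, -4-3i]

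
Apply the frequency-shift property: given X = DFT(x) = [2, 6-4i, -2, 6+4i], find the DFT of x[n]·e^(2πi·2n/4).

Modulation property: DFT(ω_4^(-2n)·x[n]) = X[(k-2) mod 4], so circularly shift X by 2 positions.

X[k-2] = [-2, 6+4i, 2, 6-4i]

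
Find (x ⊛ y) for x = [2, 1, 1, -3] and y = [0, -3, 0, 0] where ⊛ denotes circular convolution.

(x ⊛ y)[n] = Σ(m=0 to 3) x[m] · y[(n-m) mod 4]

Computing each output sample:
(x ⊛ y)[0] = 9
(x ⊛ y)[1] = -6
(x ⊛ y)[2] = -3
(x ⊛ y)[3] = -3

x ⊛ y = [9, -6, -3, -3]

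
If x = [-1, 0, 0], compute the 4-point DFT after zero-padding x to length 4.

Original 3-point DFT: [-1, -1, -1]
Zero-padded 4-point DFT provides frequency interpolation.

DFT_4([x, 0, ...]) = [-1, -1, -1, -1]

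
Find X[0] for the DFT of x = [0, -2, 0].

X[0] = Σ(n=0 to 2) x[n] · ω_3^0 = Σ x[n]
= (0) + (-2) + (0)

X[0] = -2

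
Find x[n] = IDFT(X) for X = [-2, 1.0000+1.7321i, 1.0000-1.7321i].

x[n] = (1/3) Σ(k=0 to 2) X[k] · e^(2πikn/3)

Computing each x[n]:
x[0] = 0
x[1] = -2
x[2] = 0

x = [0, -2, 0]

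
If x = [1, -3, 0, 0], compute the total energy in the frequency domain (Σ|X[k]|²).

Parseval: Σ|x[n]|² = (1/N)Σ|X[k]|², so Σ|X[k]|² = N·Σ|x[n]|² = 4·10.0000

Σ|X[k]|² = N·Σ|x[n]|² = 4·10.0000 = 40.0000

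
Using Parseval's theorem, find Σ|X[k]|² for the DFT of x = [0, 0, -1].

Parseval: Σ|x[n]|² = (1/N)Σ|X[k]|², so Σ|X[k]|² = N·Σ|x[n]|² = 3·1.0000

Σ|X[k]|² = N·Σ|x[n]|² = 3·1.0000 = 3.0000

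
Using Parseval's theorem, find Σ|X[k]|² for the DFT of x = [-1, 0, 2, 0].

Parseval: Σ|x[n]|² = (1/N)Σ|X[k]|², so Σ|X[k]|² = N·Σ|x[n]|² = 4·5.0000

Σ|X[k]|² = N·Σ|x[n]|² = 4·5.0000 = 20.0000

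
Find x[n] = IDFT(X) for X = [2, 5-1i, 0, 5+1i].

x[n] = (1/4) Σ(k=0 to 3) X[k] · e^(2πikn/4)

Computing each x[n]:
x[0] = 3
x[1] = 1
x[2] = -2
x[3] = 0

x = [3, 1, -2, 0]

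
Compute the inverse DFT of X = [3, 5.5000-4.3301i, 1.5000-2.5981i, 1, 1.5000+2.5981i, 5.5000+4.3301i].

x[n] = (1/6) Σ(k=0 to 5) X[k] · e^(2πikn/6)

Computing each x[n]:
x[0] = 3
x[1] = 3
x[2] = 0
x[3] = -1
x[4] = -1
x[5] = -1

x = [3, 3, 0, -1, -1, -1]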